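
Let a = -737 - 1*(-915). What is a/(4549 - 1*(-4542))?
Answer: 178/9091 ≈ 0.019580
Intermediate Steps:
a = 178 (a = -737 + 915 = 178)
a/(4549 - 1*(-4542)) = 178/(4549 - 1*(-4542)) = 178/(4549 + 4542) = 178/9091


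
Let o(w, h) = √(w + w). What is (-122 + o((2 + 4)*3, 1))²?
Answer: 13456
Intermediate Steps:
o(w, h) = √2*√w (o(w, h) = √(2*w) = √2*√w)
(-122 + o((2 + 4)*3, 1))² = (-122 + √2*√((2 + 4)*3))² = (-122 + √2*√(6*3))² = (-122 + √2*√18)² = (-122 + √2*(3*√2))² = (-122 + 6)² = (-116)² = 13456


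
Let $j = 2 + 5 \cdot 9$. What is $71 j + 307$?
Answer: $3644$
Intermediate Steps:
$j = 47$ ($j = 2 + 45 = 47$)
$71 j + 307 = 71 \cdot 47 + 307 = 3337 + 307 = 3644$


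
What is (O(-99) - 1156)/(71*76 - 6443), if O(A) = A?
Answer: 1255/1047 ≈ 1.1987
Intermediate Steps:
(O(-99) - 1156)/(71*76 - 6443) = (-99 - 1156)/(71*76 - 6443) = -1255/(5396 - 6443) = -1255/(-1047) = -1255*(-1/1047) = 1255/1047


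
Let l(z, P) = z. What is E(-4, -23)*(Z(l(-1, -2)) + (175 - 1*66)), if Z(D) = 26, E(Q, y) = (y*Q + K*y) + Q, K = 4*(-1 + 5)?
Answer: -37800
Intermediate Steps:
K = 16 (K = 4*4 = 16)
E(Q, y) = Q + 16*y + Q*y (E(Q, y) = (y*Q + 16*y) + Q = (Q*y + 16*y) + Q = (16*y + Q*y) + Q = Q + 16*y + Q*y)
E(-4, -23)*(Z(l(-1, -2)) + (175 - 1*66)) = (-4 + 16*(-23) - 4*(-23))*(26 + (175 - 1*66)) = (-4 - 368 + 92)*(26 + (175 - 66)) = -280*(26 + 109) = -280*135 = -37800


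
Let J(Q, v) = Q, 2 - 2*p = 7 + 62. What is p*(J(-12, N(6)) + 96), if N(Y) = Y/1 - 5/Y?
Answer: -2814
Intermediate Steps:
N(Y) = Y - 5/Y (N(Y) = Y*1 - 5/Y = Y - 5/Y)
p = -67/2 (p = 1 - (7 + 62)/2 = 1 - 1/2*69 = 1 - 69/2 = -67/2 ≈ -33.500)
p*(J(-12, N(6)) + 96) = -67*(-12 + 96)/2 = -67/2*84 = -2814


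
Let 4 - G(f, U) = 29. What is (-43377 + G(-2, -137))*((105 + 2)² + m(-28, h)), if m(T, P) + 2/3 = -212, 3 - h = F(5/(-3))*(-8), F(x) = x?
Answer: -1463038018/3 ≈ -4.8768e+8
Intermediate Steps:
G(f, U) = -25 (G(f, U) = 4 - 1*29 = 4 - 29 = -25)
h = -31/3 (h = 3 - 5/(-3)*(-8) = 3 - 5*(-⅓)*(-8) = 3 - (-5)*(-8)/3 = 3 - 1*40/3 = 3 - 40/3 = -31/3 ≈ -10.333)
m(T, P) = -638/3 (m(T, P) = -⅔ - 212 = -638/3)
(-43377 + G(-2, -137))*((105 + 2)² + m(-28, h)) = (-43377 - 25)*((105 + 2)² - 638/3) = -43402*(107² - 638/3) = -43402*(11449 - 638/3) = -43402*33709/3 = -1463038018/3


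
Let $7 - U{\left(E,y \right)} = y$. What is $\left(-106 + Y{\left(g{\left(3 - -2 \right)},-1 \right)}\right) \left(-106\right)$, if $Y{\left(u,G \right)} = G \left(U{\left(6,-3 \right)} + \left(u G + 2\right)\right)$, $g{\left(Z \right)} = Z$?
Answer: $11978$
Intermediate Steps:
$U{\left(E,y \right)} = 7 - y$
$Y{\left(u,G \right)} = G \left(12 + G u\right)$ ($Y{\left(u,G \right)} = G \left(\left(7 - -3\right) + \left(u G + 2\right)\right) = G \left(\left(7 + 3\right) + \left(G u + 2\right)\right) = G \left(10 + \left(2 + G u\right)\right) = G \left(12 + G u\right)$)
$\left(-106 + Y{\left(g{\left(3 - -2 \right)},-1 \right)}\right) \left(-106\right) = \left(-106 - \left(12 - \left(3 - -2\right)\right)\right) \left(-106\right) = \left(-106 - \left(12 - \left(3 + 2\right)\right)\right) \left(-106\right) = \left(-106 - \left(12 - 5\right)\right) \left(-106\right) = \left(-106 - 7\right) \left(-106\right) = \left(-113\right) \left(-106\right) = 11978$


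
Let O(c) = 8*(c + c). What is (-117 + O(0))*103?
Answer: -12051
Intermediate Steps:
O(c) = 16*c (O(c) = 8*(2*c) = 16*c)
(-117 + O(0))*103 = (-117 + 16*0)*103 = (-117 + 0)*103 = -117*103 = -12051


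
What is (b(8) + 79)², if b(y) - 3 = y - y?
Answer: 6724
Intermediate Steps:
b(y) = 3 (b(y) = 3 + (y - y) = 3 + 0 = 3)
(b(8) + 79)² = (3 + 79)² = 82² = 6724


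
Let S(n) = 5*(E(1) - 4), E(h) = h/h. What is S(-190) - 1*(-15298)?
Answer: 15283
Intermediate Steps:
E(h) = 1
S(n) = -15 (S(n) = 5*(1 - 4) = 5*(-3) = -15)
S(-190) - 1*(-15298) = -15 - 1*(-15298) = -15 + 15298 = 15283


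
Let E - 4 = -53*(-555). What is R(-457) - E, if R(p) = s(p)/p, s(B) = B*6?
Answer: -29413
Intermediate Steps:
s(B) = 6*B
R(p) = 6 (R(p) = (6*p)/p = 6)
E = 29419 (E = 4 - 53*(-555) = 4 + 29415 = 29419)
R(-457) - E = 6 - 1*29419 = 6 - 29419 = -29413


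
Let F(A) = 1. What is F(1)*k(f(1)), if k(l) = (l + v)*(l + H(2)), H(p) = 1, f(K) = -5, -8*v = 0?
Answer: 20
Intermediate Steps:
v = 0 (v = -⅛*0 = 0)
k(l) = l*(1 + l) (k(l) = (l + 0)*(l + 1) = l*(1 + l))
F(1)*k(f(1)) = 1*(-5*(1 - 5)) = 1*(-5*(-4)) = 1*20 = 20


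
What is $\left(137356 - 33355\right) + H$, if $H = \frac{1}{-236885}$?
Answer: $\frac{24636276884}{236885} \approx 1.04 \cdot 10^{5}$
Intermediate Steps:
$H = - \frac{1}{236885} \approx -4.2215 \cdot 10^{-6}$
$\left(137356 - 33355\right) + H = \left(137356 - 33355\right) - \frac{1}{236885} = 104001 - \frac{1}{236885} = \frac{24636276884}{236885}$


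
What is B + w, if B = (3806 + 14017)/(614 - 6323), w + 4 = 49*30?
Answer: 2783857/1903 ≈ 1462.9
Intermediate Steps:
w = 1466 (w = -4 + 49*30 = -4 + 1470 = 1466)
B = -5941/1903 (B = 17823/(-5709) = 17823*(-1/5709) = -5941/1903 ≈ -3.1219)
B + w = -5941/1903 + 1466 = 2783857/1903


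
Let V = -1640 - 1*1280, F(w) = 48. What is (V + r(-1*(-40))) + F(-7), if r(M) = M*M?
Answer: -1272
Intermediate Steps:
r(M) = M²
V = -2920 (V = -1640 - 1280 = -2920)
(V + r(-1*(-40))) + F(-7) = (-2920 + (-1*(-40))²) + 48 = (-2920 + 40²) + 48 = (-2920 + 1600) + 48 = -1320 + 48 = -1272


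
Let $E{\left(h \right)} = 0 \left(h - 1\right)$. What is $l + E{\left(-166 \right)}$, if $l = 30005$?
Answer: $30005$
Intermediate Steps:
$E{\left(h \right)} = 0$ ($E{\left(h \right)} = 0 \left(-1 + h\right) = 0$)
$l + E{\left(-166 \right)} = 30005 + 0 = 30005$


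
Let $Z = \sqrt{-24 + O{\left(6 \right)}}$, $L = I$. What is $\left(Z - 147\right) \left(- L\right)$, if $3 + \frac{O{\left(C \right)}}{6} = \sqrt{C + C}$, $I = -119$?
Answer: $-17493 + 119 i \sqrt{42 - 12 \sqrt{3}} \approx -17493.0 + 548.12 i$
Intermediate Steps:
$L = -119$
$O{\left(C \right)} = -18 + 6 \sqrt{2} \sqrt{C}$ ($O{\left(C \right)} = -18 + 6 \sqrt{C + C} = -18 + 6 \sqrt{2 C} = -18 + 6 \sqrt{2} \sqrt{C}$)
$Z = \sqrt{-42 + 12 \sqrt{3}}$ ($Z = \sqrt{-24 - \left(18 - 6 \sqrt{2} \sqrt{6}\right)} = \sqrt{-24 - \left(18 - 12 \sqrt{3}\right)} = \sqrt{-42 + 12 \sqrt{3}} \approx 4.606 i$)
$\left(Z - 147\right) \left(- L\right) = \left(\sqrt{-42 + 12 \sqrt{3}} - 147\right) \left(\left(-1\right) \left(-119\right)\right) = \left(-147 + \sqrt{-42 + 12 \sqrt{3}}\right) 119 = -17493 + 119 \sqrt{-42 + 12 \sqrt{3}}$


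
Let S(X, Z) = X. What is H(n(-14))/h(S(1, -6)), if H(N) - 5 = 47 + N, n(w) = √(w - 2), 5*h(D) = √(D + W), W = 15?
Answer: 65 + 5*I ≈ 65.0 + 5.0*I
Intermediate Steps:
h(D) = √(15 + D)/5 (h(D) = √(D + 15)/5 = √(15 + D)/5)
n(w) = √(-2 + w)
H(N) = 52 + N (H(N) = 5 + (47 + N) = 52 + N)
H(n(-14))/h(S(1, -6)) = (52 + √(-2 - 14))/((√(15 + 1)/5)) = (52 + √(-16))/((√16/5)) = (52 + 4*I)/(((⅕)*4)) = (52 + 4*I)/(⅘) = (52 + 4*I)*(5/4) = 65 + 5*I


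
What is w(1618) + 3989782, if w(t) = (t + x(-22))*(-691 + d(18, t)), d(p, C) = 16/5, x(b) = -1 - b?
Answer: 14312389/5 ≈ 2.8625e+6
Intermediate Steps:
d(p, C) = 16/5 (d(p, C) = 16*(⅕) = 16/5)
w(t) = -72219/5 - 3439*t/5 (w(t) = (t + (-1 - 1*(-22)))*(-691 + 16/5) = (t + (-1 + 22))*(-3439/5) = (t + 21)*(-3439/5) = (21 + t)*(-3439/5) = -72219/5 - 3439*t/5)
w(1618) + 3989782 = (-72219/5 - 3439/5*1618) + 3989782 = (-72219/5 - 5564302/5) + 3989782 = -5636521/5 + 3989782 = 14312389/5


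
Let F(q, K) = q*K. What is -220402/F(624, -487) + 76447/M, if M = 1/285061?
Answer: 254705577033173/11688 ≈ 2.1792e+10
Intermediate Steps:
F(q, K) = K*q
M = 1/285061 ≈ 3.5080e-6
-220402/F(624, -487) + 76447/M = -220402/((-487*624)) + 76447/(1/285061) = -220402/(-303888) + 76447*285061 = -220402*(-1/303888) + 21792058267 = 8477/11688 + 21792058267 = 254705577033173/11688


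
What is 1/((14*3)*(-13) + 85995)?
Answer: 1/85449 ≈ 1.1703e-5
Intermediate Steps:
1/((14*3)*(-13) + 85995) = 1/(42*(-13) + 85995) = 1/(-546 + 85995) = 1/85449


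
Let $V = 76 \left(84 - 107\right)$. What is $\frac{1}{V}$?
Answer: $- \frac{1}{1748} \approx -0.00057208$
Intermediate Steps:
$V = -1748$ ($V = 76 \left(-23\right) = -1748$)
$\frac{1}{V} = \frac{1}{-1748} = - \frac{1}{1748}$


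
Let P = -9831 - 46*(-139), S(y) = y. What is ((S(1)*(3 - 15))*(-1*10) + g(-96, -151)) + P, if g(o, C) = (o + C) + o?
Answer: -3660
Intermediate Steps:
g(o, C) = C + 2*o (g(o, C) = (C + o) + o = C + 2*o)
P = -3437 (P = -9831 + 6394 = -3437)
((S(1)*(3 - 15))*(-1*10) + g(-96, -151)) + P = ((1*(3 - 15))*(-1*10) + (-151 + 2*(-96))) - 3437 = ((1*(-12))*(-10) + (-151 - 192)) - 3437 = (-12*(-10) - 343) - 3437 = (120 - 343) - 3437 = -223 - 3437 = -3660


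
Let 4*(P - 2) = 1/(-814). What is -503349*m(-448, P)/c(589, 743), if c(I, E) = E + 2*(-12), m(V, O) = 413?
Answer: -207883137/719 ≈ -2.8913e+5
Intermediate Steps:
P = 6511/3256 (P = 2 + (¼)/(-814) = 2 + (¼)*(-1/814) = 2 - 1/3256 = 6511/3256 ≈ 1.9997)
c(I, E) = -24 + E (c(I, E) = E - 24 = -24 + E)
-503349*m(-448, P)/c(589, 743) = -503349*413/(-24 + 743) = -503349/(719*(1/413)) = -503349/719/413 = -503349*413/719 = -207883137/719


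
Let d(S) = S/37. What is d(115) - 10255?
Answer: -379320/37 ≈ -10252.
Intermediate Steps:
d(S) = S/37 (d(S) = S*(1/37) = S/37)
d(115) - 10255 = (1/37)*115 - 10255 = 115/37 - 10255 = -379320/37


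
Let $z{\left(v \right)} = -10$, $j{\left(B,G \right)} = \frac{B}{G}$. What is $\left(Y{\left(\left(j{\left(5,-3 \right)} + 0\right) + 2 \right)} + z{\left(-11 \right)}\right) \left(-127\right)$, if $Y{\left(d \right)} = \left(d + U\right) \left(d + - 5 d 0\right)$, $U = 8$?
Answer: $\frac{8255}{9} \approx 917.22$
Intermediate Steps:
$Y{\left(d \right)} = d \left(8 + d\right)$ ($Y{\left(d \right)} = \left(d + 8\right) \left(d + - 5 d 0\right) = \left(8 + d\right) \left(d + 0\right) = \left(8 + d\right) d = d \left(8 + d\right)$)
$\left(Y{\left(\left(j{\left(5,-3 \right)} + 0\right) + 2 \right)} + z{\left(-11 \right)}\right) \left(-127\right) = \left(\left(\left(\frac{5}{-3} + 0\right) + 2\right) \left(8 + \left(\left(\frac{5}{-3} + 0\right) + 2\right)\right) - 10\right) \left(-127\right) = \left(\left(\left(5 \left(- \frac{1}{3}\right) + 0\right) + 2\right) \left(8 + \left(\left(5 \left(- \frac{1}{3}\right) + 0\right) + 2\right)\right) - 10\right) \left(-127\right) = \left(\left(\left(- \frac{5}{3} + 0\right) + 2\right) \left(8 + \left(\left(- \frac{5}{3} + 0\right) + 2\right)\right) - 10\right) \left(-127\right) = \left(\left(- \frac{5}{3} + 2\right) \left(8 + \left(- \frac{5}{3} + 2\right)\right) - 10\right) \left(-127\right) = \left(\frac{8 + \frac{1}{3}}{3} - 10\right) \left(-127\right) = \left(\frac{1}{3} \cdot \frac{25}{3} - 10\right) \left(-127\right) = \left(\frac{25}{9} - 10\right) \left(-127\right) = \left(- \frac{65}{9}\right) \left(-127\right) = \frac{8255}{9}$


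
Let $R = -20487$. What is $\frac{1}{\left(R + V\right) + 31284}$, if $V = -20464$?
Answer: $- \frac{1}{9667} \approx -0.00010344$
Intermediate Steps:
$\frac{1}{\left(R + V\right) + 31284} = \frac{1}{\left(-20487 - 20464\right) + 31284} = \frac{1}{-40951 + 31284} = \frac{1}{-9667} = - \frac{1}{9667}$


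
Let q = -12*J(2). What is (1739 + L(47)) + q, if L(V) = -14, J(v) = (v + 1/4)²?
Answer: 6657/4 ≈ 1664.3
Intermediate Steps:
J(v) = (¼ + v)² (J(v) = (v + ¼)² = (¼ + v)²)
q = -243/4 (q = -3*(1 + 4*2)²/4 = -3*(1 + 8)²/4 = -3*9²/4 = -3*81/4 = -12*81/16 = -243/4 ≈ -60.750)
(1739 + L(47)) + q = (1739 - 14) - 243/4 = 1725 - 243/4 = 6657/4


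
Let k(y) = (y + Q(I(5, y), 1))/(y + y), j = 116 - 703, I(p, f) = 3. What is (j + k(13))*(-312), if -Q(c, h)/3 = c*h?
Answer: 183096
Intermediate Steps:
Q(c, h) = -3*c*h
j = -587
k(y) = (-9 + y)/(2*y) (k(y) = (y - 3*3*1)/(y + y) = (y - 9)/((2*y)) = (-9 + y)*(1/(2*y)) = (-9 + y)/(2*y))
(j + k(13))*(-312) = (-587 + (½)*(-9 + 13)/13)*(-312) = (-587 + (½)*(1/13)*4)*(-312) = (-587 + 2/13)*(-312) = -7629/13*(-312) = 183096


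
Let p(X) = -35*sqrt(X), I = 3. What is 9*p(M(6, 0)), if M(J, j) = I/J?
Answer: -315*sqrt(2)/2 ≈ -222.74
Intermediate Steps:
M(J, j) = 3/J
9*p(M(6, 0)) = 9*(-35*sqrt(2)/2) = -315*sqrt(2)/2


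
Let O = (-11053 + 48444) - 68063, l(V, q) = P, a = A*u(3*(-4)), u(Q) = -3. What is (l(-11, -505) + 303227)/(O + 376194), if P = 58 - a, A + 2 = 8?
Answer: 101101/115174 ≈ 0.87781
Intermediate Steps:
A = 6 (A = -2 + 8 = 6)
a = -18 (a = 6*(-3) = -18)
P = 76 (P = 58 - 1*(-18) = 58 + 18 = 76)
l(V, q) = 76
O = -30672 (O = 37391 - 68063 = -30672)
(l(-11, -505) + 303227)/(O + 376194) = (76 + 303227)/(-30672 + 376194) = 303303/345522 = 303303*(1/345522) = 101101/115174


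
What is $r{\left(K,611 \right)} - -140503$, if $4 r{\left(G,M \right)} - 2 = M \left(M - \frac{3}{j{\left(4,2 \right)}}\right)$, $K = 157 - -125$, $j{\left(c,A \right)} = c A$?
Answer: $\frac{7480847}{32} \approx 2.3378 \cdot 10^{5}$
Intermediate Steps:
$j{\left(c,A \right)} = A c$
$K = 282$ ($K = 157 + 125 = 282$)
$r{\left(G,M \right)} = \frac{1}{2} + \frac{M \left(- \frac{3}{8} + M\right)}{4}$ ($r{\left(G,M \right)} = \frac{1}{2} + \frac{M \left(M - \frac{3}{2 \cdot 4}\right)}{4} = \frac{1}{2} + \frac{M \left(M - \frac{3}{8}\right)}{4} = \frac{1}{2} + \frac{M \left(- \frac{3}{8} + M\right)}{4}$)
$r{\left(K,611 \right)} - -140503 = \left(\frac{1}{2} - \frac{1833}{32} + \frac{611^{2}}{4}\right) - -140503 = \left(\frac{1}{2} - \frac{1833}{32} + \frac{1}{4} \cdot 373321\right) + 140503 = \left(\frac{1}{2} - \frac{1833}{32} + \frac{373321}{4}\right) + 140503 = \frac{2984751}{32} + 140503 = \frac{7480847}{32}$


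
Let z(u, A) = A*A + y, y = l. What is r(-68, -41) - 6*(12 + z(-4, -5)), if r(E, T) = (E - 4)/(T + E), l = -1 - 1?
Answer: -22818/109 ≈ -209.34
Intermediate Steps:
l = -2
y = -2
r(E, T) = (-4 + E)/(E + T)
z(u, A) = -2 + A² (z(u, A) = A*A - 2 = A² - 2 = -2 + A²)
r(-68, -41) - 6*(12 + z(-4, -5)) = (-4 - 68)/(-68 - 41) - 6*(12 + (-2 + (-5)²)) = -72/(-109) - 6*(12 + (-2 + 25)) = -1/109*(-72) - 6*(12 + 23) = 72/109 - 6*35 = 72/109 - 1*210 = 72/109 - 210 = -22818/109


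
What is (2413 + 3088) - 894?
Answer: 4607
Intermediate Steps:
(2413 + 3088) - 894 = 5501 - 894 = 4607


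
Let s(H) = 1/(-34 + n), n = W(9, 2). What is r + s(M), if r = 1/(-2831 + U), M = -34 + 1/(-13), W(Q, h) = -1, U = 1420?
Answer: -1446/49385 ≈ -0.029280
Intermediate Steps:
n = -1
M = -443/13 (M = -34 - 1/13 = -443/13 ≈ -34.077)
s(H) = -1/35 (s(H) = 1/(-34 - 1) = 1/(-35) = -1/35)
r = -1/1411 (r = 1/(-2831 + 1420) = 1/(-1411) = -1/1411 ≈ -0.00070872)
r + s(M) = -1/1411 - 1/35 = -1446/49385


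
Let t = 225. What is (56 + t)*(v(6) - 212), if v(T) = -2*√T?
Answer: -59572 - 562*√6 ≈ -60949.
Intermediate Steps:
(56 + t)*(v(6) - 212) = (56 + 225)*(-2*√6 - 212) = 281*(-212 - 2*√6) = -59572 - 562*√6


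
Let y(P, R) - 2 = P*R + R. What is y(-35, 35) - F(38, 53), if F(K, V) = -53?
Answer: -1135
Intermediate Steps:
y(P, R) = 2 + R + P*R (y(P, R) = 2 + (P*R + R) = 2 + (R + P*R) = 2 + R + P*R)
y(-35, 35) - F(38, 53) = (2 + 35 - 35*35) - 1*(-53) = (2 + 35 - 1225) + 53 = -1188 + 53 = -1135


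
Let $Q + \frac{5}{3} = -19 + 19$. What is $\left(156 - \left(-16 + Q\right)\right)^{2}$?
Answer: $\frac{271441}{9} \approx 30160.0$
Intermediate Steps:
$Q = - \frac{5}{3}$ ($Q = - \frac{5}{3} + \left(-19 + 19\right) = - \frac{5}{3} + 0 = - \frac{5}{3} \approx -1.6667$)
$\left(156 - \left(-16 + Q\right)\right)^{2} = \left(156 + \left(\left(-4\right)^{2} - - \frac{5}{3}\right)\right)^{2} = \left(156 + \left(16 + \frac{5}{3}\right)\right)^{2} = \left(156 + \frac{53}{3}\right)^{2} = \left(\frac{521}{3}\right)^{2} = \frac{271441}{9}$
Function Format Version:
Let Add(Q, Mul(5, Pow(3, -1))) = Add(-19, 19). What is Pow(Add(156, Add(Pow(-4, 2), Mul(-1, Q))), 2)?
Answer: Rational(271441, 9) ≈ 30160.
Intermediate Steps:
Q = Rational(-5, 3) (Q = Add(Rational(-5, 3), Add(-19, 19)) = Add(Rational(-5, 3), 0) = Rational(-5, 3) ≈ -1.6667)
Pow(Add(156, Add(Pow(-4, 2), Mul(-1, Q))), 2) = Pow(Add(156, Add(Pow(-4, 2), Mul(-1, Rational(-5, 3)))), 2) = Pow(Add(156, Add(16, Rational(5, 3))), 2) = Pow(Add(156, Rational(53, 3)), 2) = Pow(Rational(521, 3), 2) = Rational(271441, 9)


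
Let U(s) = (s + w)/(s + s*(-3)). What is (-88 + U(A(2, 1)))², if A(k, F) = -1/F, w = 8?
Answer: 28561/4 ≈ 7140.3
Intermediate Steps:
U(s) = -(8 + s)/(2*s) (U(s) = (s + 8)/(s + s*(-3)) = (8 + s)/(s - 3*s) = (8 + s)/((-2*s)) = (8 + s)*(-1/(2*s)) = -(8 + s)/(2*s))
(-88 + U(A(2, 1)))² = (-88 + (-8 - (-1)/1)/(2*((-1/1))))² = (-88 + (-8 - (-1))/(2*((-1*1))))² = (-88 + (½)*(-8 - 1*(-1))/(-1))² = (-88 + (½)*(-1)*(-8 + 1))² = (-88 + (½)*(-1)*(-7))² = (-88 + 7/2)² = (-169/2)² = 28561/4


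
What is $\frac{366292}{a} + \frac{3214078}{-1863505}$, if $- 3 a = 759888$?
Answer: $- \frac{53453574091}{16857798660} \approx -3.1709$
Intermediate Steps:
$a = -253296$ ($a = \left(- \frac{1}{3}\right) 759888 = -253296$)
$\frac{366292}{a} + \frac{3214078}{-1863505} = \frac{366292}{-253296} + \frac{3214078}{-1863505} = 366292 \left(- \frac{1}{253296}\right) + 3214078 \left(- \frac{1}{1863505}\right) = - \frac{91573}{63324} - \frac{459154}{266215} = - \frac{53453574091}{16857798660}$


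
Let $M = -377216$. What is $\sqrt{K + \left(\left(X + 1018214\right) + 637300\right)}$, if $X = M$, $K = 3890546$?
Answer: $6 \sqrt{143579} \approx 2273.5$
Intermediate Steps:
$X = -377216$
$\sqrt{K + \left(\left(X + 1018214\right) + 637300\right)} = \sqrt{3890546 + \left(\left(-377216 + 1018214\right) + 637300\right)} = \sqrt{3890546 + \left(640998 + 637300\right)} = \sqrt{3890546 + 1278298} = \sqrt{5168844} = 6 \sqrt{143579}$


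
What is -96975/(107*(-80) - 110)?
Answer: 6465/578 ≈ 11.185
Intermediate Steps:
-96975/(107*(-80) - 110) = -96975/(-8560 - 110) = -96975/(-8670) = -96975*(-1/8670) = 6465/578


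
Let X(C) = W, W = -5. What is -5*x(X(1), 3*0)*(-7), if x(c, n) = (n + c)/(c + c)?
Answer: 35/2 ≈ 17.500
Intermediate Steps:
X(C) = -5
x(c, n) = (c + n)/(2*c) (x(c, n) = (c + n)/((2*c)) = (c + n)*(1/(2*c)) = (c + n)/(2*c))
-5*x(X(1), 3*0)*(-7) = -5*(-5 + 3*0)/(2*(-5))*(-7) = -5*(-1)*(-5 + 0)/(2*5)*(-7) = -5*(-1)*(-5)/(2*5)*(-7) = -5*½*(-7) = -5/2*(-7) = 35/2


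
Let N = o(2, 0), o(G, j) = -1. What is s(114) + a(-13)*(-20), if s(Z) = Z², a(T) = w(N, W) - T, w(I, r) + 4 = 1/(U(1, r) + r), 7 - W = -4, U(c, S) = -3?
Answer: 25627/2 ≈ 12814.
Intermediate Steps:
N = -1
W = 11 (W = 7 - 1*(-4) = 7 + 4 = 11)
w(I, r) = -4 + 1/(-3 + r)
a(T) = -31/8 - T (a(T) = (13 - 4*11)/(-3 + 11) - T = (13 - 44)/8 - T = (⅛)*(-31) - T = -31/8 - T)
s(114) + a(-13)*(-20) = 114² + (-31/8 - 1*(-13))*(-20) = 12996 + (-31/8 + 13)*(-20) = 12996 + (73/8)*(-20) = 12996 - 365/2 = 25627/2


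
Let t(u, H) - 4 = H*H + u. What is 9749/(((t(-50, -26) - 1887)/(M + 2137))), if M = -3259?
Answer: 3646126/419 ≈ 8702.0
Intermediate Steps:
t(u, H) = 4 + u + H**2 (t(u, H) = 4 + (H*H + u) = 4 + (H**2 + u) = 4 + (u + H**2) = 4 + u + H**2)
9749/(((t(-50, -26) - 1887)/(M + 2137))) = 9749/((((4 - 50 + (-26)**2) - 1887)/(-3259 + 2137))) = 9749/((((4 - 50 + 676) - 1887)/(-1122))) = 9749/(((630 - 1887)*(-1/1122))) = 9749/((-1257*(-1/1122))) = 9749/(419/374) = 9749*(374/419) = 3646126/419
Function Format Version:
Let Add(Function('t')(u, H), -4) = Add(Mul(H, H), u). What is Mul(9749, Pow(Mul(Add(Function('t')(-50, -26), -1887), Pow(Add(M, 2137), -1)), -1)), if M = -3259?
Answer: Rational(3646126, 419) ≈ 8702.0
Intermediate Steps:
Function('t')(u, H) = Add(4, u, Pow(H, 2)) (Function('t')(u, H) = Add(4, Add(Mul(H, H), u)) = Add(4, Add(Pow(H, 2), u)) = Add(4, Add(u, Pow(H, 2))) = Add(4, u, Pow(H, 2)))
Mul(9749, Pow(Mul(Add(Function('t')(-50, -26), -1887), Pow(Add(M, 2137), -1)), -1)) = Mul(9749, Pow(Mul(Add(Add(4, -50, Pow(-26, 2)), -1887), Pow(Add(-3259, 2137), -1)), -1)) = Mul(9749, Pow(Mul(Add(Add(4, -50, 676), -1887), Pow(-1122, -1)), -1)) = Mul(9749, Pow(Mul(Add(630, -1887), Rational(-1, 1122)), -1)) = Mul(9749, Pow(Mul(-1257, Rational(-1, 1122)), -1)) = Mul(9749, Pow(Rational(419, 374), -1)) = Mul(9749, Rational(374, 419)) = Rational(3646126, 419)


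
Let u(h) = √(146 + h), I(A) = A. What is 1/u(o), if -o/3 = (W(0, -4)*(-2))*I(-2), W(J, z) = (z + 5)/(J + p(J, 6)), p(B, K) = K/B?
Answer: √146/146 ≈ 0.082761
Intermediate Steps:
W(J, z) = (5 + z)/(J + 6/J) (W(J, z) = (z + 5)/(J + 6/J) = (5 + z)/(J + 6/J))
o = 0 (o = -3*(0*(5 - 4)/(6 + 0²))*(-2)*(-2) = -3*(0*1/(6 + 0))*(-2)*(-2) = -3*(0*1/6)*(-2)*(-2) = -3*(0*(⅙)*1)*(-2)*(-2) = -3*0*(-2)*(-2) = -0*(-2) = -3*0 = 0)
1/u(o) = 1/(√(146 + 0)) = 1/(√146) = √146/146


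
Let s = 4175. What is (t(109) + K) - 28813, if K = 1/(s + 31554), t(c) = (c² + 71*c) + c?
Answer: -324562235/35729 ≈ -9084.0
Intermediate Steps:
t(c) = c² + 72*c
K = 1/35729 (K = 1/(4175 + 31554) = 1/35729 ≈ 2.7988e-5)
(t(109) + K) - 28813 = (109*(72 + 109) + 1/35729) - 28813 = (109*181 + 1/35729) - 28813 = (19729 + 1/35729) - 28813 = 704897442/35729 - 28813 = -324562235/35729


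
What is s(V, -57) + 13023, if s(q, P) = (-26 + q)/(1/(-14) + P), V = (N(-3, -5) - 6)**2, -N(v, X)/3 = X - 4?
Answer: 10399567/799 ≈ 13016.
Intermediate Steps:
N(v, X) = 12 - 3*X (N(v, X) = -3*(X - 4) = -3*(-4 + X) = 12 - 3*X)
V = 441 (V = ((12 - 3*(-5)) - 6)**2 = ((12 + 15) - 6)**2 = (27 - 6)**2 = 21**2 = 441)
s(q, P) = (-26 + q)/(-1/14 + P)
s(V, -57) + 13023 = 14*(-26 + 441)/(-1 + 14*(-57)) + 13023 = 14*415/(-1 - 798) + 13023 = 14*415/(-799) + 13023 = 14*(-1/799)*415 + 13023 = -5810/799 + 13023 = 10399567/799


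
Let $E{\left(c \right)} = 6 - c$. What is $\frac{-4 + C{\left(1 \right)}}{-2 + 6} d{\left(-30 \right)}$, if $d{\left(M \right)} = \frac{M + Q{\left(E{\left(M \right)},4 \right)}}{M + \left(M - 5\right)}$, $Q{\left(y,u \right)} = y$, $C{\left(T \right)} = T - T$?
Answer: $\frac{6}{65} \approx 0.092308$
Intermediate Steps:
$C{\left(T \right)} = 0$
$d{\left(M \right)} = \frac{6}{-5 + 2 M}$ ($d{\left(M \right)} = \frac{M - \left(-6 + M\right)}{M + \left(M - 5\right)} = \frac{6}{M + \left(-5 + M\right)} = \frac{6}{-5 + 2 M}$)
$\frac{-4 + C{\left(1 \right)}}{-2 + 6} d{\left(-30 \right)} = \frac{-4 + 0}{-2 + 6} \frac{6}{-5 + 2 \left(-30\right)} = - \frac{4}{4} \frac{6}{-5 - 60} = \left(-4\right) \frac{1}{4} \frac{6}{-65} = - \frac{6 \left(-1\right)}{65} = \left(-1\right) \left(- \frac{6}{65}\right) = \frac{6}{65}$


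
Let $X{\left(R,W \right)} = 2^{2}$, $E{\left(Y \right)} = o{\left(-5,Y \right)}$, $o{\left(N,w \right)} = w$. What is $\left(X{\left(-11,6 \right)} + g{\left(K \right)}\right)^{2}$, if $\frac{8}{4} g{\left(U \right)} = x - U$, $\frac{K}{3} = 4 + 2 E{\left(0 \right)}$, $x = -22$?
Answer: $169$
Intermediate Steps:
$E{\left(Y \right)} = Y$
$X{\left(R,W \right)} = 4$
$K = 12$ ($K = 3 \left(4 + 2 \cdot 0\right) = 3 \left(4 + 0\right) = 3 \cdot 4 = 12$)
$g{\left(U \right)} = -11 - \frac{U}{2}$ ($g{\left(U \right)} = \frac{-22 - U}{2} = -11 - \frac{U}{2}$)
$\left(X{\left(-11,6 \right)} + g{\left(K \right)}\right)^{2} = \left(4 - 17\right)^{2} = \left(-13\right)^{2} = 169$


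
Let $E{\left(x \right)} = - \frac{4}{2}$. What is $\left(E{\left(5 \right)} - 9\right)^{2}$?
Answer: $121$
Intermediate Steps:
$E{\left(x \right)} = -2$ ($E{\left(x \right)} = \left(-4\right) \frac{1}{2} = -2$)
$\left(E{\left(5 \right)} - 9\right)^{2} = \left(-2 - 9\right)^{2} = \left(-11\right)^{2} = 121$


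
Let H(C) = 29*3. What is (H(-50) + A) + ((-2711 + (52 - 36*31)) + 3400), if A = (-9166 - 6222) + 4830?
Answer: -10846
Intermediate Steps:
A = -10558 (A = -15388 + 4830 = -10558)
H(C) = 87
(H(-50) + A) + ((-2711 + (52 - 36*31)) + 3400) = (87 - 10558) + ((-2711 + (52 - 36*31)) + 3400) = -10471 + ((-2711 + (52 - 1116)) + 3400) = -10471 + ((-2711 - 1064) + 3400) = -10471 + (-3775 + 3400) = -10471 - 375 = -10846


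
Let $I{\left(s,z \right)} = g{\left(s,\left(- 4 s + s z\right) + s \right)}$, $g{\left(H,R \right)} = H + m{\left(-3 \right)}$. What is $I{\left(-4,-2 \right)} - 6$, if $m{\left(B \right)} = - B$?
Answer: $-7$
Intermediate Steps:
$g{\left(H,R \right)} = 3 + H$ ($g{\left(H,R \right)} = H - -3 = H + 3 = 3 + H$)
$I{\left(s,z \right)} = 3 + s$
$I{\left(-4,-2 \right)} - 6 = \left(3 - 4\right) - 6 = -1 - 6 = -7$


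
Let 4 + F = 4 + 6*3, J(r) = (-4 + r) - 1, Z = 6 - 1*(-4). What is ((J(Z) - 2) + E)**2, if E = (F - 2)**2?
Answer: 67081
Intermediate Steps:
Z = 10 (Z = 6 + 4 = 10)
J(r) = -5 + r
F = 18 (F = -4 + (4 + 6*3) = -4 + (4 + 18) = -4 + 22 = 18)
E = 256 (E = (18 - 2)**2 = 16**2 = 256)
((J(Z) - 2) + E)**2 = (((-5 + 10) - 2) + 256)**2 = ((5 - 2) + 256)**2 = (3 + 256)**2 = 259**2 = 67081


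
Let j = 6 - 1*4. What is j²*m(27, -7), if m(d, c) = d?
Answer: 108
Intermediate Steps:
j = 2 (j = 6 - 4 = 2)
j²*m(27, -7) = 2²*27 = 4*27 = 108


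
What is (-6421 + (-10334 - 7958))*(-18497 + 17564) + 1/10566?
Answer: 243622681615/10566 ≈ 2.3057e+7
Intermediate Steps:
(-6421 + (-10334 - 7958))*(-18497 + 17564) + 1/10566 = (-6421 - 18292)*(-933) + 1/10566 = -24713*(-933) + 1/10566 = 23057229 + 1/10566 = 243622681615/10566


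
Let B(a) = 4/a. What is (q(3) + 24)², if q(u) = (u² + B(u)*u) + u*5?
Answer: 2704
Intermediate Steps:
q(u) = 4 + u² + 5*u (q(u) = (u² + (4/u)*u) + u*5 = (u² + 4) + 5*u = (4 + u²) + 5*u = 4 + u² + 5*u)
(q(3) + 24)² = ((4 + 3*(5 + 3)) + 24)² = ((4 + 3*8) + 24)² = ((4 + 24) + 24)² = (28 + 24)² = 52² = 2704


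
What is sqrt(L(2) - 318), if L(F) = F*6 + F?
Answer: 4*I*sqrt(19) ≈ 17.436*I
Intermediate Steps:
L(F) = 7*F (L(F) = 6*F + F = 7*F)
sqrt(L(2) - 318) = sqrt(7*2 - 318) = sqrt(14 - 318) = sqrt(-304) = 4*I*sqrt(19)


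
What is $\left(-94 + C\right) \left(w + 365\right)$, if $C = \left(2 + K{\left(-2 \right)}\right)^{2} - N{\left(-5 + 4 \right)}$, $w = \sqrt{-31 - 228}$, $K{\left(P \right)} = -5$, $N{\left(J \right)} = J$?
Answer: $-30660 - 84 i \sqrt{259} \approx -30660.0 - 1351.9 i$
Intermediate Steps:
$w = i \sqrt{259}$ ($w = \sqrt{-259} = i \sqrt{259} \approx 16.093 i$)
$C = 10$ ($C = \left(2 - 5\right)^{2} - \left(-5 + 4\right) = \left(-3\right)^{2} - -1 = 9 + 1 = 10$)
$\left(-94 + C\right) \left(w + 365\right) = \left(-94 + 10\right) \left(i \sqrt{259} + 365\right) = - 84 \left(365 + i \sqrt{259}\right) = -30660 - 84 i \sqrt{259}$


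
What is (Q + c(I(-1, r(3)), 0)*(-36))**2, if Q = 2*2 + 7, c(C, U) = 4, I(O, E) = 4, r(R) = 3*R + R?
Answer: 17689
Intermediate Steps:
r(R) = 4*R
Q = 11 (Q = 4 + 7 = 11)
(Q + c(I(-1, r(3)), 0)*(-36))**2 = (11 + 4*(-36))**2 = (11 - 144)**2 = (-133)**2 = 17689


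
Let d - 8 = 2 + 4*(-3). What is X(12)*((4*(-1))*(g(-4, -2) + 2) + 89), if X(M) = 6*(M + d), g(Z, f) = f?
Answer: 5340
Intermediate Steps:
d = -2 (d = 8 + (2 + 4*(-3)) = 8 + (2 - 12) = 8 - 10 = -2)
X(M) = -12 + 6*M (X(M) = 6*(M - 2) = 6*(-2 + M) = -12 + 6*M)
X(12)*((4*(-1))*(g(-4, -2) + 2) + 89) = (-12 + 6*12)*((4*(-1))*(-2 + 2) + 89) = (-12 + 72)*(-4*0 + 89) = 60*(0 + 89) = 60*89 = 5340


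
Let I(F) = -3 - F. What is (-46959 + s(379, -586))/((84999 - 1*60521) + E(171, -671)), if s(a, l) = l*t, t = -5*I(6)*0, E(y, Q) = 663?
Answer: -46959/25141 ≈ -1.8678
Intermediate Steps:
t = 0 (t = -5*(-3 - 1*6)*0 = -5*(-3 - 6)*0 = -5*(-9)*0 = 45*0 = 0)
s(a, l) = 0 (s(a, l) = l*0 = 0)
(-46959 + s(379, -586))/((84999 - 1*60521) + E(171, -671)) = (-46959 + 0)/((84999 - 1*60521) + 663) = -46959/((84999 - 60521) + 663) = -46959/(24478 + 663) = -46959/25141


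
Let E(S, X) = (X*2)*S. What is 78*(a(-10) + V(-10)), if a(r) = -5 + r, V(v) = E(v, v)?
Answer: 14430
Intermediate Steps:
E(S, X) = 2*S*X (E(S, X) = (2*X)*S = 2*S*X)
V(v) = 2*v² (V(v) = 2*v*v = 2*v²)
78*(a(-10) + V(-10)) = 78*((-5 - 10) + 2*(-10)²) = 78*(-15 + 2*100) = 78*(-15 + 200) = 78*185 = 14430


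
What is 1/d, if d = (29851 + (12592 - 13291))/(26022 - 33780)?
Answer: -3879/14576 ≈ -0.26612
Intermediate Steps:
d = -14576/3879 (d = (29851 - 699)/(-7758) = 29152*(-1/7758) = -14576/3879 ≈ -3.7577)
1/d = 1/(-14576/3879) = -3879/14576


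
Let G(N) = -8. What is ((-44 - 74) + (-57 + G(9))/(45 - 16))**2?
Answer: 12159169/841 ≈ 14458.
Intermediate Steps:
((-44 - 74) + (-57 + G(9))/(45 - 16))**2 = ((-44 - 74) + (-57 - 8)/(45 - 16))**2 = (-118 - 65/29)**2 = (-3487/29)**2 = 12159169/841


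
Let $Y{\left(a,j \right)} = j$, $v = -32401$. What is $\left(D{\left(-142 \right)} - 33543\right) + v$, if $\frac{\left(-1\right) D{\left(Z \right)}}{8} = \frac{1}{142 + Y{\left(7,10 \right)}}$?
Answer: $- \frac{1252937}{19} \approx -65944.0$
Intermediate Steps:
$D{\left(Z \right)} = - \frac{1}{19}$ ($D{\left(Z \right)} = - \frac{8}{142 + 10} = - \frac{8}{152} = \left(-8\right) \frac{1}{152} = - \frac{1}{19}$)
$\left(D{\left(-142 \right)} - 33543\right) + v = \left(- \frac{1}{19} - 33543\right) - 32401 = - \frac{637318}{19} - 32401 = - \frac{1252937}{19}$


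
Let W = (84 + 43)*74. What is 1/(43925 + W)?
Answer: 1/53323 ≈ 1.8754e-5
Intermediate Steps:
W = 9398 (W = 127*74 = 9398)
1/(43925 + W) = 1/(43925 + 9398) = 1/53323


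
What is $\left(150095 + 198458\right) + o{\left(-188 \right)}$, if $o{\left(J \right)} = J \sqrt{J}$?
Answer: $348553 - 376 i \sqrt{47} \approx 3.4855 \cdot 10^{5} - 2577.7 i$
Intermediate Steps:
$o{\left(J \right)} = J^{\frac{3}{2}}$
$\left(150095 + 198458\right) + o{\left(-188 \right)} = \left(150095 + 198458\right) + \left(-188\right)^{\frac{3}{2}} = 348553 - 376 i \sqrt{47}$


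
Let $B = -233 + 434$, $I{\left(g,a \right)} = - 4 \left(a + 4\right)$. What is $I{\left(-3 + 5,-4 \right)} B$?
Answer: $0$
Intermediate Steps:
$I{\left(g,a \right)} = -16 - 4 a$ ($I{\left(g,a \right)} = - 4 \left(4 + a\right) = -16 - 4 a$)
$B = 201$
$I{\left(-3 + 5,-4 \right)} B = \left(-16 - -16\right) 201 = \left(-16 + 16\right) 201 = 0 \cdot 201 = 0$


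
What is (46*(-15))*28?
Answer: -19320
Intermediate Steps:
(46*(-15))*28 = -690*28 = -19320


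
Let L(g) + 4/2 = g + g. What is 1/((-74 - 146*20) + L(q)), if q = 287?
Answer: -1/2422 ≈ -0.00041288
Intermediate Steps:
L(g) = -2 + 2*g (L(g) = -2 + (g + g) = -2 + 2*g)
1/((-74 - 146*20) + L(q)) = 1/((-74 - 146*20) + (-2 + 2*287)) = 1/((-74 - 2920) + (-2 + 574)) = 1/(-2994 + 572) = 1/(-2422) = -1/2422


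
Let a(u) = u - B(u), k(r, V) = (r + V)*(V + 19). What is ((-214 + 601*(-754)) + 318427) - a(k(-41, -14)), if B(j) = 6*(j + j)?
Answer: -137966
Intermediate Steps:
k(r, V) = (19 + V)*(V + r) (k(r, V) = (V + r)*(19 + V) = (19 + V)*(V + r))
B(j) = 12*j (B(j) = 6*(2*j) = 12*j)
a(u) = -11*u (a(u) = u - 12*u = -11*u)
((-214 + 601*(-754)) + 318427) - a(k(-41, -14)) = ((-214 + 601*(-754)) + 318427) - (-11)*((-14)² + 19*(-14) + 19*(-41) - 14*(-41)) = ((-214 - 453154) + 318427) - (-11)*(196 - 266 - 779 + 574) = (-453368 + 318427) - (-11)*(-275) = -134941 - 1*3025 = -134941 - 3025 = -137966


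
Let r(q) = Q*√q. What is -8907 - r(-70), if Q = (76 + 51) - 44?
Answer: -8907 - 83*I*√70 ≈ -8907.0 - 694.43*I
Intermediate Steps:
Q = 83 (Q = 127 - 44 = 83)
r(q) = 83*√q
-8907 - r(-70) = -8907 - 83*√(-70) = -8907 - 83*I*√70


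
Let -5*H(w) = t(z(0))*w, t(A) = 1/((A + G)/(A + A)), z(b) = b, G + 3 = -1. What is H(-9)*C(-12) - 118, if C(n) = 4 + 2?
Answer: -118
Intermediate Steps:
G = -4 (G = -3 - 1 = -4)
C(n) = 6
t(A) = 2*A/(-4 + A) (t(A) = 1/((A - 4)/(A + A)) = 1/((-4 + A)/((2*A))) = 1/((-4 + A)*(1/(2*A))) = 1/((-4 + A)/(2*A)) = 2*A/(-4 + A))
H(w) = 0 (H(w) = -2*0/(-4 + 0)*w/5 = -2*0/(-4)*w/5 = -2*0*(-¼)*w/5 = -0*w = -⅕*0 = 0)
H(-9)*C(-12) - 118 = 0*6 - 118 = 0 - 118 = -118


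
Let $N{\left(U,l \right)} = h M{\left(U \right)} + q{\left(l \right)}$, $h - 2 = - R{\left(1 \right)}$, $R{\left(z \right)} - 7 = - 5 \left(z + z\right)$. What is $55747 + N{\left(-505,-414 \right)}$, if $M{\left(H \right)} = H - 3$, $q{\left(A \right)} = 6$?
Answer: $53213$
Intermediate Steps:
$R{\left(z \right)} = 7 - 10 z$ ($R{\left(z \right)} = 7 - 5 \left(z + z\right) = 7 - 5 \cdot 2 z = 7 - 10 z$)
$h = 5$ ($h = 2 - \left(7 - 10\right) = 2 - -3 = 2 + 3 = 5$)
$M{\left(H \right)} = -3 + H$
$N{\left(U,l \right)} = -9 + 5 U$ ($N{\left(U,l \right)} = 5 \left(-3 + U\right) + 6 = \left(-15 + 5 U\right) + 6 = -9 + 5 U$)
$55747 + N{\left(-505,-414 \right)} = 55747 + \left(-9 + 5 \left(-505\right)\right) = 55747 - 2534 = 53213$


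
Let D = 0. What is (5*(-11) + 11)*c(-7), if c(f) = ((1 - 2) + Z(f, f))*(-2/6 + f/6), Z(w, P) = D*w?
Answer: -66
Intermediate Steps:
Z(w, P) = 0 (Z(w, P) = 0*w = 0)
c(f) = 1/3 - f/6 (c(f) = ((1 - 2) + 0)*(-2/6 + f/6) = (-1 + 0)*(-2*1/6 + f*(1/6)) = -(-1/3 + f/6) = 1/3 - f/6)
(5*(-11) + 11)*c(-7) = (5*(-11) + 11)*(1/3 - 1/6*(-7)) = (-55 + 11)*(1/3 + 7/6) = -44*3/2 = -66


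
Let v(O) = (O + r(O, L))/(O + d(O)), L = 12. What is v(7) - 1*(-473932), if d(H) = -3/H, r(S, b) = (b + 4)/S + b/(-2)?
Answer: 947865/2 ≈ 4.7393e+5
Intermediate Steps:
r(S, b) = -b/2 + (4 + b)/S (r(S, b) = (4 + b)/S + b*(-1/2) = (4 + b)/S - b/2 = -b/2 + (4 + b)/S)
v(O) = (O + (16 - 6*O)/O)/(O - 3/O) (v(O) = (O + (4 + 12 - 1/2*O*12)/O)/(O - 3/O) = (O + (4 + 12 - 6*O)/O)/(O - 3/O) = (O + (16 - 6*O)/O)/(O - 3/O))
v(7) - 1*(-473932) = (16 + 7**2 - 6*7)/(-3 + 7**2) - 1*(-473932) = (16 + 49 - 42)/(-3 + 49) + 473932 = 23/46 + 473932 = (1/46)*23 + 473932 = 1/2 + 473932 = 947865/2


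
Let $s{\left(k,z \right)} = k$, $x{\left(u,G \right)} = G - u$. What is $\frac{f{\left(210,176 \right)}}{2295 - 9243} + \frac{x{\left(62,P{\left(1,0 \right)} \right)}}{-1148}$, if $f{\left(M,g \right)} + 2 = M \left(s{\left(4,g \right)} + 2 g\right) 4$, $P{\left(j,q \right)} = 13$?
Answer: $- \frac{12248399}{284868} \approx -42.997$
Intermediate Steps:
$f{\left(M,g \right)} = -2 + 4 M \left(4 + 2 g\right)$ ($f{\left(M,g \right)} = -2 + M \left(4 + 2 g\right) 4 = -2 + 4 M \left(4 + 2 g\right)$)
$\frac{f{\left(210,176 \right)}}{2295 - 9243} + \frac{x{\left(62,P{\left(1,0 \right)} \right)}}{-1148} = \frac{-2 + 16 \cdot 210 + 8 \cdot 210 \cdot 176}{2295 - 9243} + \frac{13 - 62}{-1148} = \frac{-2 + 3360 + 295680}{-6948} + \left(13 - 62\right) \left(- \frac{1}{1148}\right) = 299038 \left(- \frac{1}{6948}\right) - - \frac{7}{164} = - \frac{149519}{3474} + \frac{7}{164} = - \frac{12248399}{284868}$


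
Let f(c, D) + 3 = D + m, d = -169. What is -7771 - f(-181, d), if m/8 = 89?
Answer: -8311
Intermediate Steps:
m = 712 (m = 8*89 = 712)
f(c, D) = 709 + D (f(c, D) = -3 + (D + 712) = -3 + (712 + D) = 709 + D)
-7771 - f(-181, d) = -7771 - (709 - 169) = -7771 - 1*540 = -7771 - 540 = -8311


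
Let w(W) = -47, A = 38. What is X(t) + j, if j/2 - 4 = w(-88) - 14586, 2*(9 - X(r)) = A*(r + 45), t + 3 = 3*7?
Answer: -30446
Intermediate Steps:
t = 18 (t = -3 + 3*7 = -3 + 21 = 18)
X(r) = -846 - 19*r (X(r) = 9 - 19*(r + 45) = 9 - 19*(45 + r) = 9 - (1710 + 38*r)/2 = 9 + (-855 - 19*r) = -846 - 19*r)
j = -29258 (j = 8 + 2*(-47 - 14586) = 8 + 2*(-14633) = 8 - 29266 = -29258)
X(t) + j = (-846 - 19*18) - 29258 = (-846 - 342) - 29258 = -1188 - 29258 = -30446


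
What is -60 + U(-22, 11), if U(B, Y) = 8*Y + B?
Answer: 6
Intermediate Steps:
U(B, Y) = B + 8*Y
-60 + U(-22, 11) = -60 + (-22 + 8*11) = -60 + (-22 + 88) = -60 + 66 = 6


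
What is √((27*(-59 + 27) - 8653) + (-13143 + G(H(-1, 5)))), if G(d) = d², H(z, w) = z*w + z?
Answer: 4*I*√1414 ≈ 150.41*I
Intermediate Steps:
H(z, w) = z + w*z (H(z, w) = w*z + z = z + w*z)
√((27*(-59 + 27) - 8653) + (-13143 + G(H(-1, 5)))) = √((27*(-59 + 27) - 8653) + (-13143 + (-(1 + 5))²)) = √((27*(-32) - 8653) + (-13143 + (-1*6)²)) = √((-864 - 8653) + (-13143 + (-6)²)) = √(-9517 + (-13143 + 36)) = √(-9517 - 13107) = √(-22624) = 4*I*√1414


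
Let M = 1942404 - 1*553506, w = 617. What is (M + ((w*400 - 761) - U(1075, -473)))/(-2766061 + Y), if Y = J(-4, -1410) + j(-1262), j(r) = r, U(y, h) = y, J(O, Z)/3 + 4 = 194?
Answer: -1633862/2766753 ≈ -0.59053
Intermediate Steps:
J(O, Z) = 570 (J(O, Z) = -12 + 3*194 = -12 + 582 = 570)
M = 1388898 (M = 1942404 - 553506 = 1388898)
Y = -692 (Y = 570 - 1262 = -692)
(M + ((w*400 - 761) - U(1075, -473)))/(-2766061 + Y) = (1388898 + ((617*400 - 761) - 1*1075))/(-2766061 - 692) = (1388898 + ((246800 - 761) - 1075))/(-2766753) = (1388898 + (246039 - 1075))*(-1/2766753) = (1388898 + 244964)*(-1/2766753) = 1633862*(-1/2766753) = -1633862/2766753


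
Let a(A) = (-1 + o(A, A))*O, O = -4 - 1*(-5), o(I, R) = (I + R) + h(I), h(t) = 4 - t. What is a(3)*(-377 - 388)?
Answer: -4590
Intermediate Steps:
o(I, R) = 4 + R (o(I, R) = (I + R) + (4 - I) = 4 + R)
O = 1 (O = -4 + 5 = 1)
a(A) = 3 + A (a(A) = (-1 + (4 + A))*1 = (3 + A)*1 = 3 + A)
a(3)*(-377 - 388) = (3 + 3)*(-377 - 388) = 6*(-765) = -4590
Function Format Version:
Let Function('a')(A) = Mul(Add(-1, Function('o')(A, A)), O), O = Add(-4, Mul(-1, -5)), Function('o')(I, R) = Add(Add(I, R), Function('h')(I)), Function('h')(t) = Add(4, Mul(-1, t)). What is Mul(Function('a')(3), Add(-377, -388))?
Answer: -4590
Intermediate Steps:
Function('o')(I, R) = Add(4, R) (Function('o')(I, R) = Add(Add(I, R), Add(4, Mul(-1, I))) = Add(4, R))
O = 1 (O = Add(-4, 5) = 1)
Function('a')(A) = Add(3, A) (Function('a')(A) = Mul(Add(-1, Add(4, A)), 1) = Mul(Add(3, A), 1) = Add(3, A))
Mul(Function('a')(3), Add(-377, -388)) = Mul(Add(3, 3), Add(-377, -388)) = Mul(6, -765) = -4590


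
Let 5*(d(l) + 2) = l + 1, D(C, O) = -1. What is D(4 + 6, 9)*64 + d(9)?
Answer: -64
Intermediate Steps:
d(l) = -9/5 + l/5 (d(l) = -2 + (l + 1)/5 = -2 + (1 + l)/5 = -2 + (1/5 + l/5) = -9/5 + l/5)
D(4 + 6, 9)*64 + d(9) = -1*64 + (-9/5 + (1/5)*9) = -64 + (-9/5 + 9/5) = -64 + 0 = -64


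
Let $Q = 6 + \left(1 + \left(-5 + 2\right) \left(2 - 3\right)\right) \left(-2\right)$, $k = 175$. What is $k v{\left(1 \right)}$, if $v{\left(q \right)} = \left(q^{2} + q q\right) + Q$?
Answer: $0$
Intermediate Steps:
$Q = -2$ ($Q = 6 + \left(1 - -3\right) \left(-2\right) = 6 + \left(1 + 3\right) \left(-2\right) = 6 + 4 \left(-2\right) = 6 - 8 = -2$)
$v{\left(q \right)} = -2 + 2 q^{2}$ ($v{\left(q \right)} = \left(q^{2} + q q\right) - 2 = \left(q^{2} + q^{2}\right) - 2 = 2 q^{2} - 2 = -2 + 2 q^{2}$)
$k v{\left(1 \right)} = 175 \left(-2 + 2 \cdot 1^{2}\right) = 175 \left(-2 + 2 \cdot 1\right) = 175 \left(-2 + 2\right) = 175 \cdot 0 = 0$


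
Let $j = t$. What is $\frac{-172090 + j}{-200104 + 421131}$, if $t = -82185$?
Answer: $- \frac{254275}{221027} \approx -1.1504$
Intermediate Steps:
$j = -82185$
$\frac{-172090 + j}{-200104 + 421131} = \frac{-172090 - 82185}{-200104 + 421131} = - \frac{254275}{221027}$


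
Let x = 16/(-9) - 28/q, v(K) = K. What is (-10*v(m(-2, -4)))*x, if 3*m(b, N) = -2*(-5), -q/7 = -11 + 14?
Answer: 400/27 ≈ 14.815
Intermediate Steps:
q = -21 (q = -7*(-11 + 14) = -7*3 = -21)
m(b, N) = 10/3 (m(b, N) = (-2*(-5))/3 = (⅓)*10 = 10/3)
x = -4/9 (x = 16/(-9) - 28/(-21) = 16*(-⅑) - 28*(-1/21) = -16/9 + 4/3 = -4/9 ≈ -0.44444)
(-10*v(m(-2, -4)))*x = -10*10/3*(-4/9) = -100/3*(-4/9) = 400/27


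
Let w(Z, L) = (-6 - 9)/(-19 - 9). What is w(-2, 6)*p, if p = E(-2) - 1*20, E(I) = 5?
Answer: -225/28 ≈ -8.0357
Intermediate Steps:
w(Z, L) = 15/28 (w(Z, L) = -15/(-28) = -15*(-1/28) = 15/28)
p = -15 (p = 5 - 1*20 = 5 - 20 = -15)
w(-2, 6)*p = (15/28)*(-15) = -225/28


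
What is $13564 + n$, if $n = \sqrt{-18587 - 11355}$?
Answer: $13564 + i \sqrt{29942} \approx 13564.0 + 173.04 i$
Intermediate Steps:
$n = i \sqrt{29942}$ ($n = \sqrt{-29942} = i \sqrt{29942} \approx 173.04 i$)
$13564 + n = 13564 + i \sqrt{29942}$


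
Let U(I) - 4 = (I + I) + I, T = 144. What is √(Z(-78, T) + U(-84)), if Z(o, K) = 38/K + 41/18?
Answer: I*√35346/12 ≈ 15.667*I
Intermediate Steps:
Z(o, K) = 41/18 + 38/K (Z(o, K) = 38/K + 41*(1/18) = 38/K + 41/18 = 41/18 + 38/K)
U(I) = 4 + 3*I (U(I) = 4 + ((I + I) + I) = 4 + (2*I + I) = 4 + 3*I)
√(Z(-78, T) + U(-84)) = √((41/18 + 38/144) + (4 + 3*(-84))) = √((41/18 + 38*(1/144)) + (4 - 252)) = √((41/18 + 19/72) - 248) = √(61/24 - 248) = √(-5891/24) = I*√35346/12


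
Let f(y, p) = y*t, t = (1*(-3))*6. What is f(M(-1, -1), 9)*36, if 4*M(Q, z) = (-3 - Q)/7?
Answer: 324/7 ≈ 46.286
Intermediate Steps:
t = -18 (t = -3*6 = -18)
M(Q, z) = -3/28 - Q/28 (M(Q, z) = ((-3 - Q)/7)/4 = ((-3 - Q)*(⅐))/4 = (-3/7 - Q/7)/4 = -3/28 - Q/28)
f(y, p) = -18*y (f(y, p) = y*(-18) = -18*y)
f(M(-1, -1), 9)*36 = -18*(-3/28 - 1/28*(-1))*36 = -18*(-3/28 + 1/28)*36 = -18*(-1/14)*36 = (9/7)*36 = 324/7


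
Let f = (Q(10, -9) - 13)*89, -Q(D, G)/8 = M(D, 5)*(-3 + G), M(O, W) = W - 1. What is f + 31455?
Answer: 64474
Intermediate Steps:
M(O, W) = -1 + W
Q(D, G) = 96 - 32*G (Q(D, G) = -8*(-1 + 5)*(-3 + G) = -32*(-3 + G) = -8*(-12 + 4*G) = 96 - 32*G)
f = 33019 (f = ((96 - 32*(-9)) - 13)*89 = ((96 + 288) - 13)*89 = (384 - 13)*89 = 371*89 = 33019)
f + 31455 = 33019 + 31455 = 64474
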